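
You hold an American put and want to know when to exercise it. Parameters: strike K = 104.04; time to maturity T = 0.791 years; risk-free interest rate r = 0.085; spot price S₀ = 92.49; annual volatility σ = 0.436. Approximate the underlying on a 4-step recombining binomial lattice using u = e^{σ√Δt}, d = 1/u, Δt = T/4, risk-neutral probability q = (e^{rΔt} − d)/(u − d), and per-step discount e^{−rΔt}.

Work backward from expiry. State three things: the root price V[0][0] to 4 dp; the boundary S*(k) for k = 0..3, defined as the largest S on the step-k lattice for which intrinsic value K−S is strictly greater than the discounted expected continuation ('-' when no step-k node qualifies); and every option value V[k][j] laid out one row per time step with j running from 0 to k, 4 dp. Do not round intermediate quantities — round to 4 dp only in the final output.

Δt=0.19775  u=1.21396  d=0.82375  q=0.49512  discount=0.98333
step 4 (expiry): payoffs max(K−S,0) = 61.4526 41.2792 11.5500 0.0000 0.0000
step 3: (k=3,j=0): S=51.6993, (K−S)⁺=52.3407, hold=50.6065 ⇒ V=52.3407 exercise | (k=3,j=1): S=76.1889, (K−S)⁺=27.8511, hold=26.1170 ⇒ V=27.8511 exercise | (k=3,j=2): S=112.2789, (K−S)⁺=0.0000, hold=5.7342 ⇒ V=5.7342 continue | (k=3,j=3): S=165.4644, (K−S)⁺=0.0000, hold=0.0000 ⇒ V=0.0000 continue  boundary S*=76.1889
step 2: (k=2,j=0): S=62.7608, (K−S)⁺=41.2792, hold=39.5451 ⇒ V=41.2792 exercise | (k=2,j=1): S=92.4900, (K−S)⁺=11.5500, hold=16.6189 ⇒ V=16.6189 continue | (k=2,j=2): S=136.3017, (K−S)⁺=0.0000, hold=2.8468 ⇒ V=2.8468 continue  boundary S*=62.7608
step 1: (k=1,j=0): S=76.1889, (K−S)⁺=27.8511, hold=28.5848 ⇒ V=28.5848 continue | (k=1,j=1): S=112.2789, (K−S)⁺=0.0000, hold=9.6367 ⇒ V=9.6367 continue  boundary S*=-
step 0: (k=0,j=0): S=92.4900, (K−S)⁺=11.5500, hold=18.8831 ⇒ V=18.8831 continue  boundary S*=-

price = 18.8831
boundary = - - 62.7608 76.1889
tree:
18.8831
28.5848 9.6367
41.2792 16.6189 2.8468
52.3407 27.8511 5.7342 0.0000
61.4526 41.2792 11.5500 0.0000 0.0000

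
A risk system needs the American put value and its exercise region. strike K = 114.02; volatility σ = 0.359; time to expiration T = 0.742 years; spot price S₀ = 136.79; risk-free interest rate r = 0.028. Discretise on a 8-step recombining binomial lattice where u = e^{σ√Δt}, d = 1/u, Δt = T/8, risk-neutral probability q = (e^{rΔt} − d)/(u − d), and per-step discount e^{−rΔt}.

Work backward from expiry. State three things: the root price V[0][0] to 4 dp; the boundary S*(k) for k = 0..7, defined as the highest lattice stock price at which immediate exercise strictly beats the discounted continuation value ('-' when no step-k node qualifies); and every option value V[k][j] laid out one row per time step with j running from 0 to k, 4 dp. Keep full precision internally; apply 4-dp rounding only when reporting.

params: Δt=0.09275 u=1.11553 d=0.89643 q=0.48456 e^(-rΔt)=0.99741
t_8 payoffs: 56.9783 43.0364 25.6869 4.0969 0.0000 0.0000 0.0000 0.0000 0.0000
t_7: node(7,0) S=63.6319 payoff=50.3881 vs cont=50.0923 → 50.3881 [stop]  node(7,1) S=79.1846 payoff=34.8354 vs cont=34.5397 → 34.8354 [stop]  node(7,2) S=98.5385 payoff=15.4815 vs cont=15.1857 → 15.4815 [stop]  node(7,3) S=122.6229 payoff=0.0000 vs cont=2.1062 → 2.1062 [wait]  node(7,4) S=152.5939 payoff=0.0000 vs cont=0.0000 → 0.0000 [wait]  node(7,5) S=189.8902 payoff=0.0000 vs cont=0.0000 → 0.0000 [wait]  node(7,6) S=236.3023 payoff=0.0000 vs cont=0.0000 → 0.0000 [wait]  node(7,7) S=294.0583 payoff=0.0000 vs cont=0.0000 → 0.0000 [wait]  ⇒ S*(7)=98.5385
t_6: node(6,0) S=70.9836 payoff=43.0364 vs cont=42.7407 → 43.0364 [stop]  node(6,1) S=88.3331 payoff=25.6869 vs cont=25.3912 → 25.6869 [stop]  node(6,2) S=109.9231 payoff=4.0969 vs cont=8.9770 → 8.9770 [wait]  node(6,3) S=136.7900 payoff=0.0000 vs cont=1.0828 → 1.0828 [wait]  node(6,4) S=170.2236 payoff=0.0000 vs cont=0.0000 → 0.0000 [wait]  node(6,5) S=211.8289 payoff=0.0000 vs cont=0.0000 → 0.0000 [wait]  node(6,6) S=263.6032 payoff=0.0000 vs cont=0.0000 → 0.0000 [wait]  ⇒ S*(6)=88.3331
t_5: node(5,0) S=79.1846 payoff=34.8354 vs cont=34.5397 → 34.8354 [stop]  node(5,1) S=98.5385 payoff=15.4815 vs cont=17.5443 → 17.5443 [wait]  node(5,2) S=122.6229 payoff=0.0000 vs cont=5.1384 → 5.1384 [wait]  node(5,3) S=152.5939 payoff=0.0000 vs cont=0.5567 → 0.5567 [wait]  node(5,4) S=189.8902 payoff=0.0000 vs cont=0.0000 → 0.0000 [wait]  node(5,5) S=236.3023 payoff=0.0000 vs cont=0.0000 → 0.0000 [wait]  ⇒ S*(5)=79.1846
t_4: node(4,0) S=88.3331 payoff=25.6869 vs cont=26.3882 → 26.3882 [wait]  node(4,1) S=109.9231 payoff=4.0969 vs cont=11.5030 → 11.5030 [wait]  node(4,2) S=136.7900 payoff=0.0000 vs cont=2.9107 → 2.9107 [wait]  node(4,3) S=170.2236 payoff=0.0000 vs cont=0.2862 → 0.2862 [wait]  node(4,4) S=211.8289 payoff=0.0000 vs cont=0.0000 → 0.0000 [wait]  ⇒ S*(4)=-
t_3: node(3,0) S=98.5385 payoff=15.4815 vs cont=19.1256 → 19.1256 [wait]  node(3,1) S=122.6229 payoff=0.0000 vs cont=7.3204 → 7.3204 [wait]  node(3,2) S=152.5939 payoff=0.0000 vs cont=1.6347 → 1.6347 [wait]  node(3,3) S=189.8902 payoff=0.0000 vs cont=0.1471 → 0.1471 [wait]  ⇒ S*(3)=-
t_2: node(2,0) S=109.9231 payoff=4.0969 vs cont=13.3705 → 13.3705 [wait]  node(2,1) S=136.7900 payoff=0.0000 vs cont=4.5535 → 4.5535 [wait]  node(2,2) S=170.2236 payoff=0.0000 vs cont=0.9115 → 0.9115 [wait]  ⇒ S*(2)=-
t_1: node(1,0) S=122.6229 payoff=0.0000 vs cont=9.0745 → 9.0745 [wait]  node(1,1) S=152.5939 payoff=0.0000 vs cont=2.7815 → 2.7815 [wait]  ⇒ S*(1)=-
t_0: node(0,0) S=136.7900 payoff=0.0000 vs cont=6.0095 → 6.0095 [wait]  ⇒ S*(0)=-

price = 6.0095
boundary = - - - - - 79.1846 88.3331 98.5385
tree:
6.0095
9.0745 2.7815
13.3705 4.5535 0.9115
19.1256 7.3204 1.6347 0.1471
26.3882 11.5030 2.9107 0.2862 0.0000
34.8354 17.5443 5.1384 0.5567 0.0000 0.0000
43.0364 25.6869 8.9770 1.0828 0.0000 0.0000 0.0000
50.3881 34.8354 15.4815 2.1062 0.0000 0.0000 0.0000 0.0000
56.9783 43.0364 25.6869 4.0969 0.0000 0.0000 0.0000 0.0000 0.0000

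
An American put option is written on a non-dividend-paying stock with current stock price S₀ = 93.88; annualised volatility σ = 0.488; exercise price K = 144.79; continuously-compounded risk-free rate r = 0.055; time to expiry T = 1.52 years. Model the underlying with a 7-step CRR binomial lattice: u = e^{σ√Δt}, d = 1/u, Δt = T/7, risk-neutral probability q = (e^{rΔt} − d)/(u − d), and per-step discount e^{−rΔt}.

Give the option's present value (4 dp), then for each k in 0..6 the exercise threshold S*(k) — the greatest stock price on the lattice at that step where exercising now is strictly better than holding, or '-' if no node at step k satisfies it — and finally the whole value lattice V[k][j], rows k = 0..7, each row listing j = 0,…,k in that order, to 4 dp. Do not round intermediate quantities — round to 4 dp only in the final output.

price = 55.2338
boundary = - 74.7849 59.5738 74.7849 59.5738 74.7849 93.8800
tree:
55.2338
70.0051 39.9621
85.2162 53.8541 25.2928
97.3335 70.0051 36.9887 12.7289
106.9861 85.2162 52.1121 20.8526 3.8786
114.6753 97.3335 70.0051 33.2344 7.4002 0.0000
120.8006 106.9861 85.2162 50.9100 14.1194 0.0000 0.0000
125.6800 114.6753 97.3335 70.0051 26.9393 0.0000 0.0000 0.0000

Δt=0.21714  u=1.25533  d=0.79660  q=0.46958  discount=0.98813
step 7 (expiry): payoffs max(K−S,0) = 125.6800 114.6753 97.3335 70.0051 26.9393 0.0000 0.0000 0.0000
step 6: (k=6,j=0): S=23.9894, (K−S)⁺=120.8006, hold=119.0817 ⇒ V=120.8006 exercise | (k=6,j=1): S=37.8039, (K−S)⁺=106.9861, hold=105.2672 ⇒ V=106.9861 exercise | (k=6,j=2): S=59.5738, (K−S)⁺=85.2162, hold=83.4973 ⇒ V=85.2162 exercise | (k=6,j=3): S=93.8800, (K−S)⁺=50.9100, hold=49.1911 ⇒ V=50.9100 exercise | (k=6,j=4): S=147.9419, (K−S)⁺=0.0000, hold=14.1194 ⇒ V=14.1194 continue | (k=6,j=5): S=233.1360, (K−S)⁺=0.0000, hold=0.0000 ⇒ V=0.0000 continue | (k=6,j=6): S=367.3900, (K−S)⁺=0.0000, hold=0.0000 ⇒ V=0.0000 continue  boundary S*=93.8800
step 5: (k=5,j=0): S=30.1147, (K−S)⁺=114.6753, hold=112.9564 ⇒ V=114.6753 exercise | (k=5,j=1): S=47.4565, (K−S)⁺=97.3335, hold=95.6146 ⇒ V=97.3335 exercise | (k=5,j=2): S=74.7849, (K−S)⁺=70.0051, hold=68.2862 ⇒ V=70.0051 exercise | (k=5,j=3): S=117.8507, (K−S)⁺=26.9393, hold=33.2344 ⇒ V=33.2344 continue | (k=5,j=4): S=185.7164, (K−S)⁺=0.0000, hold=7.4002 ⇒ V=7.4002 continue | (k=5,j=5): S=292.6633, (K−S)⁺=0.0000, hold=0.0000 ⇒ V=0.0000 continue  boundary S*=74.7849
step 4: (k=4,j=0): S=37.8039, (K−S)⁺=106.9861, hold=105.2672 ⇒ V=106.9861 exercise | (k=4,j=1): S=59.5738, (K−S)⁺=85.2162, hold=83.4973 ⇒ V=85.2162 exercise | (k=4,j=2): S=93.8800, (K−S)⁺=50.9100, hold=52.1121 ⇒ V=52.1121 continue | (k=4,j=3): S=147.9419, (K−S)⁺=0.0000, hold=20.8526 ⇒ V=20.8526 continue | (k=4,j=4): S=233.1360, (K−S)⁺=0.0000, hold=3.8786 ⇒ V=3.8786 continue  boundary S*=59.5738
step 3: (k=3,j=0): S=47.4565, (K−S)⁺=97.3335, hold=95.6146 ⇒ V=97.3335 exercise | (k=3,j=1): S=74.7849, (K−S)⁺=70.0051, hold=68.8439 ⇒ V=70.0051 exercise | (k=3,j=2): S=117.8507, (K−S)⁺=26.9393, hold=36.9887 ⇒ V=36.9887 continue | (k=3,j=3): S=185.7164, (K−S)⁺=0.0000, hold=12.7289 ⇒ V=12.7289 continue  boundary S*=74.7849
step 2: (k=2,j=0): S=59.5738, (K−S)⁺=85.2162, hold=83.4973 ⇒ V=85.2162 exercise | (k=2,j=1): S=93.8800, (K−S)⁺=50.9100, hold=53.8541 ⇒ V=53.8541 continue | (k=2,j=2): S=147.9419, (K−S)⁺=0.0000, hold=25.2928 ⇒ V=25.2928 continue  boundary S*=59.5738
step 1: (k=1,j=0): S=74.7849, (K−S)⁺=70.0051, hold=69.6522 ⇒ V=70.0051 exercise | (k=1,j=1): S=117.8507, (K−S)⁺=26.9393, hold=39.9621 ⇒ V=39.9621 continue  boundary S*=74.7849
step 0: (k=0,j=0): S=93.8800, (K−S)⁺=50.9100, hold=55.2338 ⇒ V=55.2338 continue  boundary S*=-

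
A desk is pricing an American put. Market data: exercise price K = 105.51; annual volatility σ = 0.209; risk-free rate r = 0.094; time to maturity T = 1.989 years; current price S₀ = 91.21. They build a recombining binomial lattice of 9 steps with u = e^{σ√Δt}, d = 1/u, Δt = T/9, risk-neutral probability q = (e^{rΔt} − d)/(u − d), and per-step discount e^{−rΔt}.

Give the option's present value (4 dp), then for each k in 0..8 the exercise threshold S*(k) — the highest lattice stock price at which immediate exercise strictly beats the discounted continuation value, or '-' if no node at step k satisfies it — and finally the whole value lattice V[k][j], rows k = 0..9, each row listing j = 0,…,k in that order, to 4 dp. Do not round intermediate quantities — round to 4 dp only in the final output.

price = 14.3000
boundary = 91.2100 82.6746 91.2100 82.6746 91.2100 82.6746 91.2100 82.6746 91.2100
tree:
14.3000
22.8354 8.4309
30.5721 14.3000 4.5216
37.5847 22.8354 8.1666 2.0679
43.9412 30.5721 14.3000 4.0579 0.7139
49.7028 37.5847 22.8354 7.7507 1.5533 0.1371
54.9252 43.9412 30.5721 14.3000 3.3285 0.3348 0.0000
59.6589 49.7028 37.5847 22.8354 6.9926 0.8181 0.0000 0.0000
63.9496 54.9252 43.9412 30.5721 14.3000 1.9988 0.0000 0.0000 0.0000
67.8389 59.6589 49.7028 37.5847 22.8354 4.8834 0.0000 0.0000 0.0000 0.0000

Δt=0.22100  u=1.10324  d=0.90642  q=0.58211  discount=0.97944
step 9 (expiry): payoffs max(K−S,0) = 67.8389 59.6589 49.7028 37.5847 22.8354 4.8834 0.0000 0.0000 0.0000 0.0000
step 8: (k=8,j=0): S=41.5604, (K−S)⁺=63.9496, hold=61.7804 ⇒ V=63.9496 exercise | (k=8,j=1): S=50.5848, (K−S)⁺=54.9252, hold=52.7559 ⇒ V=54.9252 exercise | (k=8,j=2): S=61.5688, (K−S)⁺=43.9412, hold=41.7719 ⇒ V=43.9412 exercise | (k=8,j=3): S=74.9379, (K−S)⁺=30.5721, hold=28.4028 ⇒ V=30.5721 exercise | (k=8,j=4): S=91.2100, (K−S)⁺=14.3000, hold=12.1307 ⇒ V=14.3000 exercise | (k=8,j=5): S=111.0154, (K−S)⁺=0.0000, hold=1.9988 ⇒ V=1.9988 continue | (k=8,j=6): S=135.1214, (K−S)⁺=0.0000, hold=0.0000 ⇒ V=0.0000 continue | (k=8,j=7): S=164.4617, (K−S)⁺=0.0000, hold=0.0000 ⇒ V=0.0000 continue | (k=8,j=8): S=200.1731, (K−S)⁺=0.0000, hold=0.0000 ⇒ V=0.0000 continue  boundary S*=91.2100
step 7: (k=7,j=0): S=45.8511, (K−S)⁺=59.6589, hold=57.4897 ⇒ V=59.6589 exercise | (k=7,j=1): S=55.8072, (K−S)⁺=49.7028, hold=47.5335 ⇒ V=49.7028 exercise | (k=7,j=2): S=67.9253, (K−S)⁺=37.5847, hold=35.4155 ⇒ V=37.5847 exercise | (k=7,j=3): S=82.6746, (K−S)⁺=22.8354, hold=20.6662 ⇒ V=22.8354 exercise | (k=7,j=4): S=100.6266, (K−S)⁺=4.8834, hold=6.9926 ⇒ V=6.9926 continue | (k=7,j=5): S=122.4768, (K−S)⁺=0.0000, hold=0.8181 ⇒ V=0.8181 continue | (k=7,j=6): S=149.0714, (K−S)⁺=0.0000, hold=0.0000 ⇒ V=0.0000 continue | (k=7,j=7): S=181.4409, (K−S)⁺=0.0000, hold=0.0000 ⇒ V=0.0000 continue  boundary S*=82.6746
step 6: (k=6,j=0): S=50.5848, (K−S)⁺=54.9252, hold=52.7559 ⇒ V=54.9252 exercise | (k=6,j=1): S=61.5688, (K−S)⁺=43.9412, hold=41.7719 ⇒ V=43.9412 exercise | (k=6,j=2): S=74.9379, (K−S)⁺=30.5721, hold=28.4028 ⇒ V=30.5721 exercise | (k=6,j=3): S=91.2100, (K−S)⁺=14.3000, hold=13.3333 ⇒ V=14.3000 exercise | (k=6,j=4): S=111.0154, (K−S)⁺=0.0000, hold=3.3285 ⇒ V=3.3285 continue | (k=6,j=5): S=135.1214, (K−S)⁺=0.0000, hold=0.3348 ⇒ V=0.3348 continue | (k=6,j=6): S=164.4617, (K−S)⁺=0.0000, hold=0.0000 ⇒ V=0.0000 continue  boundary S*=91.2100
step 5: (k=5,j=0): S=55.8072, (K−S)⁺=49.7028, hold=47.5335 ⇒ V=49.7028 exercise | (k=5,j=1): S=67.9253, (K−S)⁺=37.5847, hold=35.4155 ⇒ V=37.5847 exercise | (k=5,j=2): S=82.6746, (K−S)⁺=22.8354, hold=20.6662 ⇒ V=22.8354 exercise | (k=5,j=3): S=100.6266, (K−S)⁺=4.8834, hold=7.7507 ⇒ V=7.7507 continue | (k=5,j=4): S=122.4768, (K−S)⁺=0.0000, hold=1.5533 ⇒ V=1.5533 continue | (k=5,j=5): S=149.0714, (K−S)⁺=0.0000, hold=0.1371 ⇒ V=0.1371 continue  boundary S*=82.6746
step 4: (k=4,j=0): S=61.5688, (K−S)⁺=43.9412, hold=41.7719 ⇒ V=43.9412 exercise | (k=4,j=1): S=74.9379, (K−S)⁺=30.5721, hold=28.4028 ⇒ V=30.5721 exercise | (k=4,j=2): S=91.2100, (K−S)⁺=14.3000, hold=13.7655 ⇒ V=14.3000 exercise | (k=4,j=3): S=111.0154, (K−S)⁺=0.0000, hold=4.0579 ⇒ V=4.0579 continue | (k=4,j=4): S=135.1214, (K−S)⁺=0.0000, hold=0.7139 ⇒ V=0.7139 continue  boundary S*=91.2100
step 3: (k=3,j=0): S=67.9253, (K−S)⁺=37.5847, hold=35.4155 ⇒ V=37.5847 exercise | (k=3,j=1): S=82.6746, (K−S)⁺=22.8354, hold=20.6662 ⇒ V=22.8354 exercise | (k=3,j=2): S=100.6266, (K−S)⁺=4.8834, hold=8.1666 ⇒ V=8.1666 continue | (k=3,j=3): S=122.4768, (K−S)⁺=0.0000, hold=2.0679 ⇒ V=2.0679 continue  boundary S*=82.6746
step 2: (k=2,j=0): S=74.9379, (K−S)⁺=30.5721, hold=28.4028 ⇒ V=30.5721 exercise | (k=2,j=1): S=91.2100, (K−S)⁺=14.3000, hold=14.0026 ⇒ V=14.3000 exercise | (k=2,j=2): S=111.0154, (K−S)⁺=0.0000, hold=4.5216 ⇒ V=4.5216 continue  boundary S*=91.2100
step 1: (k=1,j=0): S=82.6746, (K−S)⁺=22.8354, hold=20.6662 ⇒ V=22.8354 exercise | (k=1,j=1): S=100.6266, (K−S)⁺=4.8834, hold=8.4309 ⇒ V=8.4309 continue  boundary S*=82.6746
step 0: (k=0,j=0): S=91.2100, (K−S)⁺=14.3000, hold=14.1533 ⇒ V=14.3000 exercise  boundary S*=91.2100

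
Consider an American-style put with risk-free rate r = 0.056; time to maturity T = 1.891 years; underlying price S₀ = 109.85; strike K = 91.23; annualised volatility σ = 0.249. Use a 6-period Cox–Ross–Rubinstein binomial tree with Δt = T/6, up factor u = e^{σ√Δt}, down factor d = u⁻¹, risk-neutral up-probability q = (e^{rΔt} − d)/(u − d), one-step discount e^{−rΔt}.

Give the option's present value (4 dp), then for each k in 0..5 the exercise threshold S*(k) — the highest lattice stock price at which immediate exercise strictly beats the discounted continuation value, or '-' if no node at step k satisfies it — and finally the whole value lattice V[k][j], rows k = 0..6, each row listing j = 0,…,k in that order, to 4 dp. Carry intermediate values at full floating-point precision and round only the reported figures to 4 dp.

price = 4.1642
boundary = - - - 72.2225 62.8006 72.2225
tree:
4.1642
7.1340 1.6559
11.8668 3.1535 0.3761
19.0075 5.8983 0.8119 0.0000
28.4294 10.7692 1.7530 0.0000 0.0000
36.6222 19.0075 3.7849 0.0000 0.0000 0.0000
43.7462 28.4294 8.1719 0.0000 0.0000 0.0000 0.0000

params: Δt=0.31517 u=1.15003 d=0.86954 q=0.52859 e^(-rΔt)=0.98251
t_6 payoffs: 43.7462 28.4294 8.1719 0.0000 0.0000 0.0000 0.0000
t_5: node(5,0) S=54.6078 payoff=36.6222 vs cont=35.0262 → 36.6222 [stop]  node(5,1) S=72.2225 payoff=19.0075 vs cont=17.4114 → 19.0075 [stop]  node(5,2) S=95.5193 payoff=0.0000 vs cont=3.7849 → 3.7849 [wait]  node(5,3) S=126.3308 payoff=0.0000 vs cont=0.0000 → 0.0000 [wait]  node(5,4) S=167.0811 payoff=0.0000 vs cont=0.0000 → 0.0000 [wait]  node(5,5) S=220.9762 payoff=0.0000 vs cont=0.0000 → 0.0000 [wait]  ⇒ S*(5)=72.2225
t_4: node(4,0) S=62.8006 payoff=28.4294 vs cont=26.8334 → 28.4294 [stop]  node(4,1) S=83.0581 payoff=8.1719 vs cont=10.7692 → 10.7692 [wait]  node(4,2) S=109.8500 payoff=0.0000 vs cont=1.7530 → 1.7530 [wait]  node(4,3) S=145.2842 payoff=0.0000 vs cont=0.0000 → 0.0000 [wait]  node(4,4) S=192.1483 payoff=0.0000 vs cont=0.0000 → 0.0000 [wait]  ⇒ S*(4)=62.8006
t_3: node(3,0) S=72.2225 payoff=19.0075 vs cont=18.7603 → 19.0075 [stop]  node(3,1) S=95.5193 payoff=0.0000 vs cont=5.8983 → 5.8983 [wait]  node(3,2) S=126.3308 payoff=0.0000 vs cont=0.8119 → 0.8119 [wait]  node(3,3) S=167.0811 payoff=0.0000 vs cont=0.0000 → 0.0000 [wait]  ⇒ S*(3)=72.2225
t_2: node(2,0) S=83.0581 payoff=8.1719 vs cont=11.8668 → 11.8668 [wait]  node(2,1) S=109.8500 payoff=0.0000 vs cont=3.1535 → 3.1535 [wait]  node(2,2) S=145.2842 payoff=0.0000 vs cont=0.3761 → 0.3761 [wait]  ⇒ S*(2)=-
t_1: node(1,0) S=95.5193 payoff=0.0000 vs cont=7.1340 → 7.1340 [wait]  node(1,1) S=126.3308 payoff=0.0000 vs cont=1.6559 → 1.6559 [wait]  ⇒ S*(1)=-
t_0: node(0,0) S=109.8500 payoff=0.0000 vs cont=4.1642 → 4.1642 [wait]  ⇒ S*(0)=-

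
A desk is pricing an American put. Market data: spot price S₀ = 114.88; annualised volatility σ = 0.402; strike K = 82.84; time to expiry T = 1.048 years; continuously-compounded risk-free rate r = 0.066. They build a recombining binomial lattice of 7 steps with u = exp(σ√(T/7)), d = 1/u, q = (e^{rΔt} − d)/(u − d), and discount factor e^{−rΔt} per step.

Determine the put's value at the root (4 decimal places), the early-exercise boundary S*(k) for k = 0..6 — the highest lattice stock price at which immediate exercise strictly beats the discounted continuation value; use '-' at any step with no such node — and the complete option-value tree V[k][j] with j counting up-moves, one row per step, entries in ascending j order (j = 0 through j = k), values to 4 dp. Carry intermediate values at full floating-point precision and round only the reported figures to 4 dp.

params: Δt=0.14971 u=1.16830 d=0.85595 q=0.49298 e^(-rΔt)=0.99017
t_7 payoffs: 44.1698 30.0585 10.7978 0.0000 0.0000 0.0000 0.0000 0.0000
t_6: node(6,0) S=45.1782 payoff=37.6618 vs cont=36.8473 → 37.6618 [stop]  node(6,1) S=61.6643 payoff=21.1757 vs cont=20.3611 → 21.1757 [stop]  node(6,2) S=84.1665 payoff=0.0000 vs cont=5.4209 → 5.4209 [wait]  node(6,3) S=114.8800 payoff=0.0000 vs cont=0.0000 → 0.0000 [wait]  node(6,4) S=156.8013 payoff=0.0000 vs cont=0.0000 → 0.0000 [wait]  node(6,5) S=214.0202 payoff=0.0000 vs cont=0.0000 → 0.0000 [wait]  node(6,6) S=292.1191 payoff=0.0000 vs cont=0.0000 → 0.0000 [wait]  ⇒ S*(6)=61.6643
t_5: node(5,0) S=52.7815 payoff=30.0585 vs cont=29.2440 → 30.0585 [stop]  node(5,1) S=72.0422 payoff=10.7978 vs cont=13.2770 → 13.2770 [wait]  node(5,2) S=98.3313 payoff=0.0000 vs cont=2.7214 → 2.7214 [wait]  node(5,3) S=134.2138 payoff=0.0000 vs cont=0.0000 → 0.0000 [wait]  node(5,4) S=183.1902 payoff=0.0000 vs cont=0.0000 → 0.0000 [wait]  node(5,5) S=250.0388 payoff=0.0000 vs cont=0.0000 → 0.0000 [wait]  ⇒ S*(5)=52.7815
t_4: node(4,0) S=61.6643 payoff=21.1757 vs cont=21.5713 → 21.5713 [wait]  node(4,1) S=84.1665 payoff=0.0000 vs cont=7.9939 → 7.9939 [wait]  node(4,2) S=114.8800 payoff=0.0000 vs cont=1.3662 → 1.3662 [wait]  node(4,3) S=156.8013 payoff=0.0000 vs cont=0.0000 → 0.0000 [wait]  node(4,4) S=214.0202 payoff=0.0000 vs cont=0.0000 → 0.0000 [wait]  ⇒ S*(4)=-
t_3: node(3,0) S=72.0422 payoff=10.7978 vs cont=14.7316 → 14.7316 [wait]  node(3,1) S=98.3313 payoff=0.0000 vs cont=4.6801 → 4.6801 [wait]  node(3,2) S=134.2138 payoff=0.0000 vs cont=0.6859 → 0.6859 [wait]  node(3,3) S=183.1902 payoff=0.0000 vs cont=0.0000 → 0.0000 [wait]  ⇒ S*(3)=-
t_2: node(2,0) S=84.1665 payoff=0.0000 vs cont=9.6802 → 9.6802 [wait]  node(2,1) S=114.8800 payoff=0.0000 vs cont=2.6844 → 2.6844 [wait]  node(2,2) S=156.8013 payoff=0.0000 vs cont=0.3443 → 0.3443 [wait]  ⇒ S*(2)=-
t_1: node(1,0) S=98.3313 payoff=0.0000 vs cont=6.1701 → 6.1701 [wait]  node(1,1) S=134.2138 payoff=0.0000 vs cont=1.5157 → 1.5157 [wait]  ⇒ S*(1)=-
t_0: node(0,0) S=114.8800 payoff=0.0000 vs cont=3.8375 → 3.8375 [wait]  ⇒ S*(0)=-

price = 3.8375
boundary = - - - - - 52.7815 61.6643
tree:
3.8375
6.1701 1.5157
9.6802 2.6844 0.3443
14.7316 4.6801 0.6859 0.0000
21.5713 7.9939 1.3662 0.0000 0.0000
30.0585 13.2770 2.7214 0.0000 0.0000 0.0000
37.6618 21.1757 5.4209 0.0000 0.0000 0.0000 0.0000
44.1698 30.0585 10.7978 0.0000 0.0000 0.0000 0.0000 0.0000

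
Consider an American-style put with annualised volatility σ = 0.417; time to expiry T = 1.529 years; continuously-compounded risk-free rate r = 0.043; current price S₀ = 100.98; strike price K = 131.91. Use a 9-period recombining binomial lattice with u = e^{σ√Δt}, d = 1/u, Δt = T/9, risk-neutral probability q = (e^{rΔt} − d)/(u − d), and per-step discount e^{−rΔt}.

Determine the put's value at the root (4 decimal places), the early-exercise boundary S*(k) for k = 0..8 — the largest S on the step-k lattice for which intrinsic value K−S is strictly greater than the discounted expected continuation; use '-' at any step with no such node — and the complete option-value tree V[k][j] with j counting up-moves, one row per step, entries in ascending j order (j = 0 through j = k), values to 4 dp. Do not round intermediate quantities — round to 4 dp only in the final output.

Δt=0.16989, u=1.18753, d=0.84208, q=0.47836, disc=e^(-rΔt)=0.99272
k=9 terminal: V=max(K-S,0) → 110.4106 101.5908 89.1529 71.6125 46.8765 11.9930 0.0000 0.0000 0.0000 0.0000
k=8: j=0 S=25.5313 intr=106.3787 cont=105.4186 V=106.3787[EX]; j=1 S=36.0050 intr=95.9050 cont=94.9449 V=95.9050[EX]; j=2 S=50.7755 intr=81.1345 cont=80.1744 V=81.1345[EX]; j=3 S=71.6052 intr=60.3048 cont=59.3447 V=60.3048[EX]; j=4 S=100.9800 intr=30.9300 cont=29.9699 V=30.9300[EX]; j=5 S=142.4053 intr=0.0000 cont=6.2105 V=6.2105[hold]; j=6 S=200.8246 intr=0.0000 cont=0.0000 V=0.0000[hold]; j=7 S=283.2093 intr=0.0000 cont=0.0000 V=0.0000[hold]; j=8 S=399.3910 intr=0.0000 cont=0.0000 V=0.0000[hold]  S*(8)=100.9800
k=7: j=0 S=30.3192 intr=101.5908 cont=100.6307 V=101.5908[EX]; j=1 S=42.7571 intr=89.1529 cont=88.1928 V=89.1529[EX]; j=2 S=60.2975 intr=71.6125 cont=70.6524 V=71.6125[EX]; j=3 S=85.0335 intr=46.8765 cont=45.9164 V=46.8765[EX]; j=4 S=119.9170 intr=11.9930 cont=18.9661 V=18.9661[hold]; j=5 S=169.1108 intr=0.0000 cont=3.2161 V=3.2161[hold]; j=6 S=238.4856 intr=0.0000 cont=0.0000 V=0.0000[hold]; j=7 S=336.3202 intr=0.0000 cont=0.0000 V=0.0000[hold]  S*(7)=85.0335
k=6: j=0 S=36.0050 intr=95.9050 cont=94.9449 V=95.9050[EX]; j=1 S=50.7755 intr=81.1345 cont=80.1744 V=81.1345[EX]; j=2 S=71.6052 intr=60.3048 cont=59.3447 V=60.3048[EX]; j=3 S=100.9800 intr=30.9300 cont=33.2813 V=33.2813[hold]; j=4 S=142.4053 intr=0.0000 cont=11.3487 V=11.3487[hold]; j=5 S=200.8246 intr=0.0000 cont=1.6654 V=1.6654[hold]; j=6 S=283.2093 intr=0.0000 cont=0.0000 V=0.0000[hold]  S*(6)=71.6052
k=5: j=0 S=42.7571 intr=89.1529 cont=88.1928 V=89.1529[EX]; j=1 S=60.2975 intr=71.6125 cont=70.6524 V=71.6125[EX]; j=2 S=85.0335 intr=46.8765 cont=47.0330 V=47.0330[hold]; j=3 S=119.9170 intr=11.9930 cont=22.6237 V=22.6237[hold]; j=4 S=169.1108 intr=0.0000 cont=6.6677 V=6.6677[hold]; j=5 S=238.4856 intr=0.0000 cont=0.8624 V=0.8624[hold]  S*(5)=60.2975
k=4: j=0 S=50.7755 intr=81.1345 cont=80.1744 V=81.1345[EX]; j=1 S=71.6052 intr=60.3048 cont=59.4190 V=60.3048[EX]; j=2 S=100.9800 intr=30.9300 cont=35.0992 V=35.0992[hold]; j=3 S=142.4053 intr=0.0000 cont=14.8819 V=14.8819[hold]; j=4 S=200.8246 intr=0.0000 cont=3.8624 V=3.8624[hold]  S*(4)=71.6052
k=3: j=0 S=60.2975 intr=71.6125 cont=70.6524 V=71.6125[EX]; j=1 S=85.0335 intr=46.8765 cont=47.8962 V=47.8962[hold]; j=2 S=119.9170 intr=11.9930 cont=25.2429 V=25.2429[hold]; j=3 S=169.1108 intr=0.0000 cont=9.5406 V=9.5406[hold]  S*(3)=60.2975
k=2: j=0 S=71.6052 intr=60.3048 cont=59.8289 V=60.3048[EX]; j=1 S=100.9800 intr=30.9300 cont=36.7901 V=36.7901[hold]; j=2 S=142.4053 intr=0.0000 cont=17.6025 V=17.6025[hold]  S*(2)=71.6052
k=1: j=0 S=85.0335 intr=46.8765 cont=48.6992 V=48.6992[hold]; j=1 S=119.9170 intr=11.9930 cont=27.4105 V=27.4105[hold]  S*(1)=-
k=0: j=0 S=100.9800 intr=30.9300 cont=38.2352 V=38.2352[hold]  S*(0)=-

price = 38.2352
boundary = - - 71.6052 60.2975 71.6052 60.2975 71.6052 85.0335 100.9800
tree:
38.2352
48.6992 27.4105
60.3048 36.7901 17.6025
71.6125 47.8962 25.2429 9.5406
81.1345 60.3048 35.0992 14.8819 3.8624
89.1529 71.6125 47.0330 22.6237 6.6677 0.8624
95.9050 81.1345 60.3048 33.2813 11.3487 1.6654 0.0000
101.5908 89.1529 71.6125 46.8765 18.9661 3.2161 0.0000 0.0000
106.3787 95.9050 81.1345 60.3048 30.9300 6.2105 0.0000 0.0000 0.0000
110.4106 101.5908 89.1529 71.6125 46.8765 11.9930 0.0000 0.0000 0.0000 0.0000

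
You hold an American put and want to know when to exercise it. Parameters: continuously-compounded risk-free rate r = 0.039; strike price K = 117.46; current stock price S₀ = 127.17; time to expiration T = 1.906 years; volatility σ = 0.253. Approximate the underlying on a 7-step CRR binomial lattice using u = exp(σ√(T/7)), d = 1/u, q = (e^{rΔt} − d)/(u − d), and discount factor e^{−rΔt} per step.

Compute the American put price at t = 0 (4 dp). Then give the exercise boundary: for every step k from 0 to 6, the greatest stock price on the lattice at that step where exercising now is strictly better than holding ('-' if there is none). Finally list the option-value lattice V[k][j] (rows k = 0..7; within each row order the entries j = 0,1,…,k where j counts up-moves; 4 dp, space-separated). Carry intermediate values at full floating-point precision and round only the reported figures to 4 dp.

params: Δt=0.27229 u=1.14113 d=0.87633 q=0.50736 e^(-rΔt)=0.98944
t_7 payoffs: 66.9890 51.7379 31.8783 6.0177 0.0000 0.0000 0.0000 0.0000
t_6: node(6,0) S=57.5939 payoff=59.8661 vs cont=58.6253 → 59.8661 [stop]  node(6,1) S=74.9974 payoff=42.4626 vs cont=41.2219 → 42.4626 [stop]  node(6,2) S=97.6597 payoff=19.8003 vs cont=18.5596 → 19.8003 [stop]  node(6,3) S=127.1700 payoff=0.0000 vs cont=2.9333 → 2.9333 [wait]  node(6,4) S=165.5976 payoff=0.0000 vs cont=0.0000 → 0.0000 [wait]  node(6,5) S=215.6370 payoff=0.0000 vs cont=0.0000 → 0.0000 [wait]  node(6,6) S=280.7971 payoff=0.0000 vs cont=0.0000 → 0.0000 [wait]  ⇒ S*(6)=97.6597
t_5: node(5,0) S=65.7221 payoff=51.7379 vs cont=50.4972 → 51.7379 [stop]  node(5,1) S=85.5817 payoff=31.8783 vs cont=30.6376 → 31.8783 [stop]  node(5,2) S=111.4423 payoff=6.0177 vs cont=11.1239 → 11.1239 [wait]  node(5,3) S=145.1173 payoff=0.0000 vs cont=1.4298 → 1.4298 [wait]  node(5,4) S=188.9682 payoff=0.0000 vs cont=0.0000 → 0.0000 [wait]  node(5,5) S=246.0696 payoff=0.0000 vs cont=0.0000 → 0.0000 [wait]  ⇒ S*(5)=85.5817
t_4: node(4,0) S=74.9974 payoff=42.4626 vs cont=41.2219 → 42.4626 [stop]  node(4,1) S=97.6597 payoff=19.8003 vs cont=21.1229 → 21.1229 [wait]  node(4,2) S=127.1700 payoff=0.0000 vs cont=6.1400 → 6.1400 [wait]  node(4,3) S=165.5976 payoff=0.0000 vs cont=0.6969 → 0.6969 [wait]  node(4,4) S=215.6370 payoff=0.0000 vs cont=0.0000 → 0.0000 [wait]  ⇒ S*(4)=74.9974
t_3: node(3,0) S=85.5817 payoff=31.8783 vs cont=31.3016 → 31.8783 [stop]  node(3,1) S=111.4423 payoff=6.0177 vs cont=13.3783 → 13.3783 [wait]  node(3,2) S=145.1173 payoff=0.0000 vs cont=3.3427 → 3.3427 [wait]  node(3,3) S=188.9682 payoff=0.0000 vs cont=0.3397 → 0.3397 [wait]  ⇒ S*(3)=85.5817
t_2: node(2,0) S=97.6597 payoff=19.8003 vs cont=22.2546 → 22.2546 [wait]  node(2,1) S=127.1700 payoff=0.0000 vs cont=8.1991 → 8.1991 [wait]  node(2,2) S=165.5976 payoff=0.0000 vs cont=1.7999 → 1.7999 [wait]  ⇒ S*(2)=-
t_1: node(1,0) S=111.4423 payoff=6.0177 vs cont=14.9637 → 14.9637 [wait]  node(1,1) S=145.1173 payoff=0.0000 vs cont=4.9001 → 4.9001 [wait]  ⇒ S*(1)=-
t_0: node(0,0) S=127.1700 payoff=0.0000 vs cont=9.7537 → 9.7537 [wait]  ⇒ S*(0)=-

price = 9.7537
boundary = - - - 85.5817 74.9974 85.5817 97.6597
tree:
9.7537
14.9637 4.9001
22.2546 8.1991 1.7999
31.8783 13.3783 3.3427 0.3397
42.4626 21.1229 6.1400 0.6969 0.0000
51.7379 31.8783 11.1239 1.4298 0.0000 0.0000
59.8661 42.4626 19.8003 2.9333 0.0000 0.0000 0.0000
66.9890 51.7379 31.8783 6.0177 0.0000 0.0000 0.0000 0.0000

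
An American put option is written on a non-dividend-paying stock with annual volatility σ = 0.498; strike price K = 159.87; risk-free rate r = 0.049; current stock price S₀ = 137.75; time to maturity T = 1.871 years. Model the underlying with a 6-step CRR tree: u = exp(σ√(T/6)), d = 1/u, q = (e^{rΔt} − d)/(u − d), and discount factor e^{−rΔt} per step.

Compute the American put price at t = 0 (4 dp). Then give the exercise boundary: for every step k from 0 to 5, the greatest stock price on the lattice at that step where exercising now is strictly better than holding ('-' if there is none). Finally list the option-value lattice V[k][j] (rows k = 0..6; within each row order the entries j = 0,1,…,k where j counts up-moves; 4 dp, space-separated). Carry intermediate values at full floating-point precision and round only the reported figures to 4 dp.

Δt=0.31183  u=1.32061  d=0.75723  q=0.45825  discount=0.98484
step 6 (expiry): payoffs max(K−S,0) = 133.9016 114.5809 80.8853 22.1200 0.0000 0.0000 0.0000
step 5: (k=5,j=0): S=34.2941, (K−S)⁺=125.5759, hold=123.1517 ⇒ V=125.5759 exercise | (k=5,j=1): S=59.8093, (K−S)⁺=100.0607, hold=97.6365 ⇒ V=100.0607 exercise | (k=5,j=2): S=104.3079, (K−S)⁺=55.5621, hold=53.1379 ⇒ V=55.5621 exercise | (k=5,j=3): S=181.9140, (K−S)⁺=0.0000, hold=11.8018 ⇒ V=11.8018 continue | (k=5,j=4): S=317.2596, (K−S)⁺=0.0000, hold=0.0000 ⇒ V=0.0000 continue | (k=5,j=5): S=553.3038, (K−S)⁺=0.0000, hold=0.0000 ⇒ V=0.0000 continue  boundary S*=104.3079
step 4: (k=4,j=0): S=45.2891, (K−S)⁺=114.5809, hold=112.1567 ⇒ V=114.5809 exercise | (k=4,j=1): S=78.9847, (K−S)⁺=80.8853, hold=78.4611 ⇒ V=80.8853 exercise | (k=4,j=2): S=137.7500, (K−S)⁺=22.1200, hold=34.9704 ⇒ V=34.9704 continue | (k=4,j=3): S=240.2373, (K−S)⁺=0.0000, hold=6.2966 ⇒ V=6.2966 continue | (k=4,j=4): S=418.9761, (K−S)⁺=0.0000, hold=0.0000 ⇒ V=0.0000 continue  boundary S*=78.9847
step 3: (k=3,j=0): S=59.8093, (K−S)⁺=100.0607, hold=97.6365 ⇒ V=100.0607 exercise | (k=3,j=1): S=104.3079, (K−S)⁺=55.5621, hold=58.9373 ⇒ V=58.9373 continue | (k=3,j=2): S=181.9140, (K−S)⁺=0.0000, hold=21.4996 ⇒ V=21.4996 continue | (k=3,j=3): S=317.2596, (K−S)⁺=0.0000, hold=3.3595 ⇒ V=3.3595 continue  boundary S*=59.8093
step 2: (k=2,j=0): S=78.9847, (K−S)⁺=80.8853, hold=79.9844 ⇒ V=80.8853 exercise | (k=2,j=1): S=137.7500, (K−S)⁺=22.1200, hold=41.1479 ⇒ V=41.1479 continue | (k=2,j=2): S=240.2373, (K−S)⁺=0.0000, hold=12.9869 ⇒ V=12.9869 continue  boundary S*=78.9847
step 1: (k=1,j=0): S=104.3079, (K−S)⁺=55.5621, hold=61.7252 ⇒ V=61.7252 continue | (k=1,j=1): S=181.9140, (K−S)⁺=0.0000, hold=27.8148 ⇒ V=27.8148 continue  boundary S*=-
step 0: (k=0,j=0): S=137.7500, (K−S)⁺=22.1200, hold=45.4854 ⇒ V=45.4854 continue  boundary S*=-

price = 45.4854
boundary = - - 78.9847 59.8093 78.9847 104.3079
tree:
45.4854
61.7252 27.8148
80.8853 41.1479 12.9869
100.0607 58.9373 21.4996 3.3595
114.5809 80.8853 34.9704 6.2966 0.0000
125.5759 100.0607 55.5621 11.8018 0.0000 0.0000
133.9016 114.5809 80.8853 22.1200 0.0000 0.0000 0.0000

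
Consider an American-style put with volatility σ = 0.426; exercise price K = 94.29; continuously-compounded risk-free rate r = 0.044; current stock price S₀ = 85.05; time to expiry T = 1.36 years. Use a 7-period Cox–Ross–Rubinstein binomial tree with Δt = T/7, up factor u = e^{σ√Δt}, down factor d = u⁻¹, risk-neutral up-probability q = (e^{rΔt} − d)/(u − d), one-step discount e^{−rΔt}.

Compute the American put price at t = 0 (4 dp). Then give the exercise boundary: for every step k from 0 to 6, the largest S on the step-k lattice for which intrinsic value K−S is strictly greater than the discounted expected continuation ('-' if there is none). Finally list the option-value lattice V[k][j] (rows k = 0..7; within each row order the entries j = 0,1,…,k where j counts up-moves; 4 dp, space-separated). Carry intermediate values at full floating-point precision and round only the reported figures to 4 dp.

Δt=0.19429  u=1.20656  d=0.82880  q=0.47592  discount=0.99149
step 7 (expiry): payoffs max(K−S,0) = 71.4426 61.0291 45.8694 23.8002 0.0000 0.0000 0.0000 0.0000
step 6: (k=6,j=0): S=27.5667, (K−S)⁺=66.7233, hold=65.9207 ⇒ V=66.7233 exercise | (k=6,j=1): S=40.1311, (K−S)⁺=54.1589, hold=53.3562 ⇒ V=54.1589 exercise | (k=6,j=2): S=58.4222, (K−S)⁺=35.8678, hold=35.0652 ⇒ V=35.8678 exercise | (k=6,j=3): S=85.0500, (K−S)⁺=9.2400, hold=12.3670 ⇒ V=12.3670 continue | (k=6,j=4): S=123.8143, (K−S)⁺=0.0000, hold=0.0000 ⇒ V=0.0000 continue | (k=6,j=5): S=180.2466, (K−S)⁺=0.0000, hold=0.0000 ⇒ V=0.0000 continue | (k=6,j=6): S=262.3998, (K−S)⁺=0.0000, hold=0.0000 ⇒ V=0.0000 continue  boundary S*=58.4222
step 5: (k=5,j=0): S=33.2609, (K−S)⁺=61.0291, hold=60.2265 ⇒ V=61.0291 exercise | (k=5,j=1): S=48.4206, (K−S)⁺=45.8694, hold=45.0668 ⇒ V=45.8694 exercise | (k=5,j=2): S=70.4898, (K−S)⁺=23.8002, hold=24.4732 ⇒ V=24.4732 continue | (k=5,j=3): S=102.6178, (K−S)⁺=0.0000, hold=6.4261 ⇒ V=6.4261 continue | (k=5,j=4): S=149.3891, (K−S)⁺=0.0000, hold=0.0000 ⇒ V=0.0000 continue | (k=5,j=5): S=217.4780, (K−S)⁺=0.0000, hold=0.0000 ⇒ V=0.0000 continue  boundary S*=48.4206
step 4: (k=4,j=0): S=40.1311, (K−S)⁺=54.1589, hold=53.3562 ⇒ V=54.1589 exercise | (k=4,j=1): S=58.4222, (K−S)⁺=35.8678, hold=35.3827 ⇒ V=35.8678 exercise | (k=4,j=2): S=85.0500, (K−S)⁺=9.2400, hold=15.7490 ⇒ V=15.7490 continue | (k=4,j=3): S=123.8143, (K−S)⁺=0.0000, hold=3.3391 ⇒ V=3.3391 continue | (k=4,j=4): S=180.2466, (K−S)⁺=0.0000, hold=0.0000 ⇒ V=0.0000 continue  boundary S*=58.4222
step 3: (k=3,j=0): S=48.4206, (K−S)⁺=45.8694, hold=45.0668 ⇒ V=45.8694 exercise | (k=3,j=1): S=70.4898, (K−S)⁺=23.8002, hold=26.0690 ⇒ V=26.0690 continue | (k=3,j=2): S=102.6178, (K−S)⁺=0.0000, hold=9.7591 ⇒ V=9.7591 continue | (k=3,j=3): S=149.3891, (K−S)⁺=0.0000, hold=1.7351 ⇒ V=1.7351 continue  boundary S*=48.4206
step 2: (k=2,j=0): S=58.4222, (K−S)⁺=35.8678, hold=36.1358 ⇒ V=36.1358 continue | (k=2,j=1): S=85.0500, (K−S)⁺=9.2400, hold=18.1509 ⇒ V=18.1509 continue | (k=2,j=2): S=123.8143, (K−S)⁺=0.0000, hold=5.8897 ⇒ V=5.8897 continue  boundary S*=-
step 1: (k=1,j=0): S=70.4898, (K−S)⁺=23.8002, hold=27.3417 ⇒ V=27.3417 continue | (k=1,j=1): S=102.6178, (K−S)⁺=0.0000, hold=12.2107 ⇒ V=12.2107 continue  boundary S*=-
step 0: (k=0,j=0): S=85.0500, (K−S)⁺=9.2400, hold=19.9691 ⇒ V=19.9691 continue  boundary S*=-

price = 19.9691
boundary = - - - 48.4206 58.4222 48.4206 58.4222
tree:
19.9691
27.3417 12.2107
36.1358 18.1509 5.8897
45.8694 26.0690 9.7591 1.7351
54.1589 35.8678 15.7490 3.3391 0.0000
61.0291 45.8694 24.4732 6.4261 0.0000 0.0000
66.7233 54.1589 35.8678 12.3670 0.0000 0.0000 0.0000
71.4426 61.0291 45.8694 23.8002 0.0000 0.0000 0.0000 0.0000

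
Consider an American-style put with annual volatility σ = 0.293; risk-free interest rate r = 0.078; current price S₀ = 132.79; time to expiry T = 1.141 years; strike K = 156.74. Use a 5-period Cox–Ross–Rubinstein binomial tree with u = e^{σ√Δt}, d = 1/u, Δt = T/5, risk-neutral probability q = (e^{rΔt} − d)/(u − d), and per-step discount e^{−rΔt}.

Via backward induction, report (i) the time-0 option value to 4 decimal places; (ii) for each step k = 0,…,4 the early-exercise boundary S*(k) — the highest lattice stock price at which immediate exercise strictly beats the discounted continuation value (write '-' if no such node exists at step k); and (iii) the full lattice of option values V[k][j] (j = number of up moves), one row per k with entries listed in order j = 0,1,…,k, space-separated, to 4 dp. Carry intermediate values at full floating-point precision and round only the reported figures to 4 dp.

price = 26.8297
boundary = - 115.4459 100.3672 115.4459 132.7900
tree:
26.8297
41.2941 14.8626
56.3728 25.3644 6.0171
69.4821 41.2941 12.0430 0.8563
80.8791 56.3728 23.9500 1.8508 0.0000
90.7875 69.4821 41.2941 4.0002 0.0000 0.0000

Δt=0.22820, u=1.15024, d=0.86939, q=0.52901, disc=e^(-rΔt)=0.98236
k=5 terminal: V=max(K-S,0) → 90.7875 69.4821 41.2941 4.0002 0.0000 0.0000
k=4: j=0 S=75.8609 intr=80.8791 cont=78.1139 V=80.8791[EX]; j=1 S=100.3672 intr=56.3728 cont=53.6076 V=56.3728[EX]; j=2 S=132.7900 intr=23.9500 cont=21.1848 V=23.9500[EX]; j=3 S=175.6868 intr=0.0000 cont=1.8508 V=1.8508[hold]; j=4 S=232.4411 intr=0.0000 cont=0.0000 V=0.0000[hold]  S*(4)=132.7900
k=3: j=0 S=87.2579 intr=69.4821 cont=66.7169 V=69.4821[EX]; j=1 S=115.4459 intr=41.2941 cont=38.5289 V=41.2941[EX]; j=2 S=152.7398 intr=4.0002 cont=12.0430 V=12.0430[hold]; j=3 S=202.0812 intr=0.0000 cont=0.8563 V=0.8563[hold]  S*(3)=115.4459
k=2: j=0 S=100.3672 intr=56.3728 cont=53.6076 V=56.3728[EX]; j=1 S=132.7900 intr=23.9500 cont=25.3644 V=25.3644[hold]; j=2 S=175.6868 intr=0.0000 cont=6.0171 V=6.0171[hold]  S*(2)=100.3672
k=1: j=0 S=115.4459 intr=41.2941 cont=39.2639 V=41.2941[EX]; j=1 S=152.7398 intr=4.0002 cont=14.8626 V=14.8626[hold]  S*(1)=115.4459
k=0: j=0 S=132.7900 intr=23.9500 cont=26.8297 V=26.8297[hold]  S*(0)=-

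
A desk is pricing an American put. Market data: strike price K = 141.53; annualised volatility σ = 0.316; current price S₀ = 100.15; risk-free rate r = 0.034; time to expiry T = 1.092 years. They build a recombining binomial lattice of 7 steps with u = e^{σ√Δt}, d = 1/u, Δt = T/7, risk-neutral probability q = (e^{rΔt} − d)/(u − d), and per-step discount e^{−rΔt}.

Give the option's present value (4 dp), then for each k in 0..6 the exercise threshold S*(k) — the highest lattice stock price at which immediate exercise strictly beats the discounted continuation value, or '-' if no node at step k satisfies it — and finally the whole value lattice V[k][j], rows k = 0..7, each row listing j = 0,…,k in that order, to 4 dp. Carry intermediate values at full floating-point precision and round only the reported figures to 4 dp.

price = 42.0094
boundary = - 88.3989 78.0265 88.3989 100.1500 113.4633 100.1500
tree:
42.0094
53.1311 30.8936
63.5035 41.4004 20.2969
72.6587 53.1311 29.6445 10.7915
80.7398 63.5035 41.3800 17.7559 3.6624
87.8726 72.6587 53.1311 28.0667 7.2207 0.0000
94.1685 80.7398 63.5035 41.3800 14.2359 0.0000 0.0000
99.7257 87.8726 72.6587 53.1311 28.0667 0.0000 0.0000 0.0000

Δt=0.15600  u=1.13293  d=0.88266  q=0.49009  discount=0.99471
step 7 (expiry): payoffs max(K−S,0) = 99.7257 87.8726 72.6587 53.1311 28.0667 0.0000 0.0000 0.0000
step 6: (k=6,j=0): S=47.3615, (K−S)⁺=94.1685, hold=93.4198 ⇒ V=94.1685 exercise | (k=6,j=1): S=60.7902, (K−S)⁺=80.7398, hold=79.9911 ⇒ V=80.7398 exercise | (k=6,j=2): S=78.0265, (K−S)⁺=63.5035, hold=62.7548 ⇒ V=63.5035 exercise | (k=6,j=3): S=100.1500, (K−S)⁺=41.3800, hold=40.6313 ⇒ V=41.3800 exercise | (k=6,j=4): S=128.5463, (K−S)⁺=12.9837, hold=14.2359 ⇒ V=14.2359 continue | (k=6,j=5): S=164.9940, (K−S)⁺=0.0000, hold=0.0000 ⇒ V=0.0000 continue | (k=6,j=6): S=211.7760, (K−S)⁺=0.0000, hold=0.0000 ⇒ V=0.0000 continue  boundary S*=100.1500
step 5: (k=5,j=0): S=53.6574, (K−S)⁺=87.8726, hold=87.1239 ⇒ V=87.8726 exercise | (k=5,j=1): S=68.8713, (K−S)⁺=72.6587, hold=71.9100 ⇒ V=72.6587 exercise | (k=5,j=2): S=88.3989, (K−S)⁺=53.1311, hold=52.3825 ⇒ V=53.1311 exercise | (k=5,j=3): S=113.4633, (K−S)⁺=28.0667, hold=27.9285 ⇒ V=28.0667 exercise | (k=5,j=4): S=145.6344, (K−S)⁺=0.0000, hold=7.2207 ⇒ V=7.2207 continue | (k=5,j=5): S=186.9272, (K−S)⁺=0.0000, hold=0.0000 ⇒ V=0.0000 continue  boundary S*=113.4633
step 4: (k=4,j=0): S=60.7902, (K−S)⁺=80.7398, hold=79.9911 ⇒ V=80.7398 exercise | (k=4,j=1): S=78.0265, (K−S)⁺=63.5035, hold=62.7548 ⇒ V=63.5035 exercise | (k=4,j=2): S=100.1500, (K−S)⁺=41.3800, hold=40.6313 ⇒ V=41.3800 exercise | (k=4,j=3): S=128.5463, (K−S)⁺=12.9837, hold=17.7559 ⇒ V=17.7559 continue | (k=4,j=4): S=164.9940, (K−S)⁺=0.0000, hold=3.6624 ⇒ V=3.6624 continue  boundary S*=100.1500
step 3: (k=3,j=0): S=68.8713, (K−S)⁺=72.6587, hold=71.9100 ⇒ V=72.6587 exercise | (k=3,j=1): S=88.3989, (K−S)⁺=53.1311, hold=52.3825 ⇒ V=53.1311 exercise | (k=3,j=2): S=113.4633, (K−S)⁺=28.0667, hold=29.6445 ⇒ V=29.6445 continue | (k=3,j=3): S=145.6344, (K−S)⁺=0.0000, hold=10.7915 ⇒ V=10.7915 continue  boundary S*=88.3989
step 2: (k=2,j=0): S=78.0265, (K−S)⁺=63.5035, hold=62.7548 ⇒ V=63.5035 exercise | (k=2,j=1): S=100.1500, (K−S)⁺=41.3800, hold=41.4004 ⇒ V=41.4004 continue | (k=2,j=2): S=128.5463, (K−S)⁺=12.9837, hold=20.2969 ⇒ V=20.2969 continue  boundary S*=78.0265
step 1: (k=1,j=0): S=88.3989, (K−S)⁺=53.1311, hold=52.3924 ⇒ V=53.1311 exercise | (k=1,j=1): S=113.4633, (K−S)⁺=28.0667, hold=30.8936 ⇒ V=30.8936 continue  boundary S*=88.3989
step 0: (k=0,j=0): S=100.1500, (K−S)⁺=41.3800, hold=42.0094 ⇒ V=42.0094 continue  boundary S*=-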